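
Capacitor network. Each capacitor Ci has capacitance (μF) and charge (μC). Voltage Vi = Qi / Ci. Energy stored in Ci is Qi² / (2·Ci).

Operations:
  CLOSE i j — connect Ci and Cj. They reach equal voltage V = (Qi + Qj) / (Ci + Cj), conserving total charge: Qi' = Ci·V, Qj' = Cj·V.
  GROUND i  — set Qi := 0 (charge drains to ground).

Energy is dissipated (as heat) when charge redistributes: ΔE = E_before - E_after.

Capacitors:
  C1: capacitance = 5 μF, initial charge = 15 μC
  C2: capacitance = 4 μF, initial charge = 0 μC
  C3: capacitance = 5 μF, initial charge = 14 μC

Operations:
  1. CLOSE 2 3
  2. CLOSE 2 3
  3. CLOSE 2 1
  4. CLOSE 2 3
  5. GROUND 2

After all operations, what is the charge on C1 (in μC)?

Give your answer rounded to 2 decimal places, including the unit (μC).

Initial: C1(5μF, Q=15μC, V=3.00V), C2(4μF, Q=0μC, V=0.00V), C3(5μF, Q=14μC, V=2.80V)
Op 1: CLOSE 2-3: Q_total=14.00, C_total=9.00, V=1.56; Q2=6.22, Q3=7.78; dissipated=8.711
Op 2: CLOSE 2-3: Q_total=14.00, C_total=9.00, V=1.56; Q2=6.22, Q3=7.78; dissipated=0.000
Op 3: CLOSE 2-1: Q_total=21.22, C_total=9.00, V=2.36; Q2=9.43, Q1=11.79; dissipated=2.318
Op 4: CLOSE 2-3: Q_total=17.21, C_total=9.00, V=1.91; Q2=7.65, Q3=9.56; dissipated=0.716
Op 5: GROUND 2: Q2=0; energy lost=7.313
Final charges: Q1=11.79, Q2=0.00, Q3=9.56

Answer: 11.79 μC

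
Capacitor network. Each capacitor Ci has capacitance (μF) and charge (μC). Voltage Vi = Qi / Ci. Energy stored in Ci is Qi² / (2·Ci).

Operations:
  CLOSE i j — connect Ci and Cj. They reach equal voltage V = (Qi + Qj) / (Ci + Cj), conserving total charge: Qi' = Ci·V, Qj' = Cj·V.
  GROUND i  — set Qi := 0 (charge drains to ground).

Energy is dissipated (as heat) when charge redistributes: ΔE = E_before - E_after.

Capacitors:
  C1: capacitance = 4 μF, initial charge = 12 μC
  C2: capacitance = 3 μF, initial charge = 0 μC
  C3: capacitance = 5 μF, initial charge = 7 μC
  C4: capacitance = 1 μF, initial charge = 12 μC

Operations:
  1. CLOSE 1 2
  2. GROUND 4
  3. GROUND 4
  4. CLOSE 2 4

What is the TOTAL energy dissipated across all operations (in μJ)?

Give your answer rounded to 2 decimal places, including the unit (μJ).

Initial: C1(4μF, Q=12μC, V=3.00V), C2(3μF, Q=0μC, V=0.00V), C3(5μF, Q=7μC, V=1.40V), C4(1μF, Q=12μC, V=12.00V)
Op 1: CLOSE 1-2: Q_total=12.00, C_total=7.00, V=1.71; Q1=6.86, Q2=5.14; dissipated=7.714
Op 2: GROUND 4: Q4=0; energy lost=72.000
Op 3: GROUND 4: Q4=0; energy lost=0.000
Op 4: CLOSE 2-4: Q_total=5.14, C_total=4.00, V=1.29; Q2=3.86, Q4=1.29; dissipated=1.102
Total dissipated: 80.816 μJ

Answer: 80.82 μJ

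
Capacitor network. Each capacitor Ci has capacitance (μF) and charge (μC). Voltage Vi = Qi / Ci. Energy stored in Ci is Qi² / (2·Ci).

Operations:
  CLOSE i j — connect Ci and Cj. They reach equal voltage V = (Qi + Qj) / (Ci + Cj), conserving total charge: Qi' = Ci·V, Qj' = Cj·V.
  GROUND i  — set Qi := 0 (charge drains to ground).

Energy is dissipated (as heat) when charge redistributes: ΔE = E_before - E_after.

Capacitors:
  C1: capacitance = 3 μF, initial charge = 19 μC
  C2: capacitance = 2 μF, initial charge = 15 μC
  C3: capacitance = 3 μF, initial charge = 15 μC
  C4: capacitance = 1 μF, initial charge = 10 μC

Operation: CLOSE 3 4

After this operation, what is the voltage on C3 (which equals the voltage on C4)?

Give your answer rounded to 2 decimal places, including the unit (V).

Initial: C1(3μF, Q=19μC, V=6.33V), C2(2μF, Q=15μC, V=7.50V), C3(3μF, Q=15μC, V=5.00V), C4(1μF, Q=10μC, V=10.00V)
Op 1: CLOSE 3-4: Q_total=25.00, C_total=4.00, V=6.25; Q3=18.75, Q4=6.25; dissipated=9.375

Answer: 6.25 V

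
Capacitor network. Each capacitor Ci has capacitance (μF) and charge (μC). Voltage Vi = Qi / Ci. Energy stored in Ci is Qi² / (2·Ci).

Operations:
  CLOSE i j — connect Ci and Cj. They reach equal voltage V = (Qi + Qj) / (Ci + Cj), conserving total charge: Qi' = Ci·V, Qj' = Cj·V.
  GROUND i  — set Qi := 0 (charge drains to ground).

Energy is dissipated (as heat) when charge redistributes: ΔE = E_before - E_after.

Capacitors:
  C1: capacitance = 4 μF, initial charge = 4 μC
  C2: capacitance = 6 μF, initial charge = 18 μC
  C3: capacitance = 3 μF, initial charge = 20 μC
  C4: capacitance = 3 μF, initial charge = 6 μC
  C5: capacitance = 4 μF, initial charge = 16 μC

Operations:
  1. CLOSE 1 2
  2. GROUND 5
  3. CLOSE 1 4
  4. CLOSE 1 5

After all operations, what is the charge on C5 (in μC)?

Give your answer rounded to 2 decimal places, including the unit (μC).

Initial: C1(4μF, Q=4μC, V=1.00V), C2(6μF, Q=18μC, V=3.00V), C3(3μF, Q=20μC, V=6.67V), C4(3μF, Q=6μC, V=2.00V), C5(4μF, Q=16μC, V=4.00V)
Op 1: CLOSE 1-2: Q_total=22.00, C_total=10.00, V=2.20; Q1=8.80, Q2=13.20; dissipated=4.800
Op 2: GROUND 5: Q5=0; energy lost=32.000
Op 3: CLOSE 1-4: Q_total=14.80, C_total=7.00, V=2.11; Q1=8.46, Q4=6.34; dissipated=0.034
Op 4: CLOSE 1-5: Q_total=8.46, C_total=8.00, V=1.06; Q1=4.23, Q5=4.23; dissipated=4.470
Final charges: Q1=4.23, Q2=13.20, Q3=20.00, Q4=6.34, Q5=4.23

Answer: 4.23 μC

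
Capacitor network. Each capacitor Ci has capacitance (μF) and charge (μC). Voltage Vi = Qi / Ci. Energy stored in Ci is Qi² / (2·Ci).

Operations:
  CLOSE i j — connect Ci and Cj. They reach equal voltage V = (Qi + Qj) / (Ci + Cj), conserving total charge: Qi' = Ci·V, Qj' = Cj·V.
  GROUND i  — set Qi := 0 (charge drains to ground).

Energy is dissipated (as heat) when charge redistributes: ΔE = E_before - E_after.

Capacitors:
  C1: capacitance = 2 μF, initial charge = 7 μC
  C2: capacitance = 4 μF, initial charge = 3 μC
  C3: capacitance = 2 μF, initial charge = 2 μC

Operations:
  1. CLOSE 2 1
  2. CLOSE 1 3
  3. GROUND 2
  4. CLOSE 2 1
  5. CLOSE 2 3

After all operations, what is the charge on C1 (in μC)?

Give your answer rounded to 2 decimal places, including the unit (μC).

Answer: 0.89 μC

Derivation:
Initial: C1(2μF, Q=7μC, V=3.50V), C2(4μF, Q=3μC, V=0.75V), C3(2μF, Q=2μC, V=1.00V)
Op 1: CLOSE 2-1: Q_total=10.00, C_total=6.00, V=1.67; Q2=6.67, Q1=3.33; dissipated=5.042
Op 2: CLOSE 1-3: Q_total=5.33, C_total=4.00, V=1.33; Q1=2.67, Q3=2.67; dissipated=0.222
Op 3: GROUND 2: Q2=0; energy lost=5.556
Op 4: CLOSE 2-1: Q_total=2.67, C_total=6.00, V=0.44; Q2=1.78, Q1=0.89; dissipated=1.185
Op 5: CLOSE 2-3: Q_total=4.44, C_total=6.00, V=0.74; Q2=2.96, Q3=1.48; dissipated=0.527
Final charges: Q1=0.89, Q2=2.96, Q3=1.48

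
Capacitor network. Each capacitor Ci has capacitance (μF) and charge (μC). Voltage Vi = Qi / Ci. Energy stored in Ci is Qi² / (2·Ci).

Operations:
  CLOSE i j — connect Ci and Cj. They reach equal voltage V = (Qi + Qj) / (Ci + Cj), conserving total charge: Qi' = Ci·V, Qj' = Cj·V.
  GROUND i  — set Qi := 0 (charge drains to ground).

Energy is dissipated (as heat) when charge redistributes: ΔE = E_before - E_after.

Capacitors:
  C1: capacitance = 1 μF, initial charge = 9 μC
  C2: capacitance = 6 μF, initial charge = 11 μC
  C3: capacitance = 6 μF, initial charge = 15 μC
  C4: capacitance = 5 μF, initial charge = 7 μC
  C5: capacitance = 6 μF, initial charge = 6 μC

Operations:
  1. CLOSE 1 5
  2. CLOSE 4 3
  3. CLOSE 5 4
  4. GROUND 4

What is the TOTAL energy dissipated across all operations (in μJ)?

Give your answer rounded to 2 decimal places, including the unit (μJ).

Initial: C1(1μF, Q=9μC, V=9.00V), C2(6μF, Q=11μC, V=1.83V), C3(6μF, Q=15μC, V=2.50V), C4(5μF, Q=7μC, V=1.40V), C5(6μF, Q=6μC, V=1.00V)
Op 1: CLOSE 1-5: Q_total=15.00, C_total=7.00, V=2.14; Q1=2.14, Q5=12.86; dissipated=27.429
Op 2: CLOSE 4-3: Q_total=22.00, C_total=11.00, V=2.00; Q4=10.00, Q3=12.00; dissipated=1.650
Op 3: CLOSE 5-4: Q_total=22.86, C_total=11.00, V=2.08; Q5=12.47, Q4=10.39; dissipated=0.028
Op 4: GROUND 4: Q4=0; energy lost=10.794
Total dissipated: 39.901 μJ

Answer: 39.90 μJ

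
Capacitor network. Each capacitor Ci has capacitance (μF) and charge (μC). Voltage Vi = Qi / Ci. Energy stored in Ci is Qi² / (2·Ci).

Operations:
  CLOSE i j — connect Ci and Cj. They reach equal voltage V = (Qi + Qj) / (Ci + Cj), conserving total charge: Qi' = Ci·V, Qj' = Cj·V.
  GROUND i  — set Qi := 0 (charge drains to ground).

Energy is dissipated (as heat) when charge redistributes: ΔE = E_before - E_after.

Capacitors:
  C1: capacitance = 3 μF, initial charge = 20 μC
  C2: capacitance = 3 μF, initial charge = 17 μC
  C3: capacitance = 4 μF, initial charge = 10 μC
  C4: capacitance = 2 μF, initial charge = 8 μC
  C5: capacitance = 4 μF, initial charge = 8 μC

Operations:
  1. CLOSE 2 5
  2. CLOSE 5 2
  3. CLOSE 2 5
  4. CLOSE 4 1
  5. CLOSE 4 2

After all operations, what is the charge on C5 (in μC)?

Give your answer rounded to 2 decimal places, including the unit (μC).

Answer: 14.29 μC

Derivation:
Initial: C1(3μF, Q=20μC, V=6.67V), C2(3μF, Q=17μC, V=5.67V), C3(4μF, Q=10μC, V=2.50V), C4(2μF, Q=8μC, V=4.00V), C5(4μF, Q=8μC, V=2.00V)
Op 1: CLOSE 2-5: Q_total=25.00, C_total=7.00, V=3.57; Q2=10.71, Q5=14.29; dissipated=11.524
Op 2: CLOSE 5-2: Q_total=25.00, C_total=7.00, V=3.57; Q5=14.29, Q2=10.71; dissipated=0.000
Op 3: CLOSE 2-5: Q_total=25.00, C_total=7.00, V=3.57; Q2=10.71, Q5=14.29; dissipated=0.000
Op 4: CLOSE 4-1: Q_total=28.00, C_total=5.00, V=5.60; Q4=11.20, Q1=16.80; dissipated=4.267
Op 5: CLOSE 4-2: Q_total=21.91, C_total=5.00, V=4.38; Q4=8.77, Q2=13.15; dissipated=2.469
Final charges: Q1=16.80, Q2=13.15, Q3=10.00, Q4=8.77, Q5=14.29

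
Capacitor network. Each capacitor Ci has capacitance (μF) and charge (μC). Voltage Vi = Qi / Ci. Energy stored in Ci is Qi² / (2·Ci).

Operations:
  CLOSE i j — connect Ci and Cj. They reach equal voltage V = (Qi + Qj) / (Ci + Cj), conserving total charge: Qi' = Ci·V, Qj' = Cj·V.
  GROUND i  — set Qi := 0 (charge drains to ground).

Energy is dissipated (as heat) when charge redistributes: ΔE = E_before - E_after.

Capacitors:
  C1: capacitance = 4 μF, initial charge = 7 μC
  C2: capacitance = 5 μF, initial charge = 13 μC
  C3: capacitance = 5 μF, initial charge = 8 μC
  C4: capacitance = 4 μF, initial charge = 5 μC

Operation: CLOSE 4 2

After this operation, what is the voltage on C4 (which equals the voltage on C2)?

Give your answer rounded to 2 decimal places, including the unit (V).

Initial: C1(4μF, Q=7μC, V=1.75V), C2(5μF, Q=13μC, V=2.60V), C3(5μF, Q=8μC, V=1.60V), C4(4μF, Q=5μC, V=1.25V)
Op 1: CLOSE 4-2: Q_total=18.00, C_total=9.00, V=2.00; Q4=8.00, Q2=10.00; dissipated=2.025

Answer: 2.00 V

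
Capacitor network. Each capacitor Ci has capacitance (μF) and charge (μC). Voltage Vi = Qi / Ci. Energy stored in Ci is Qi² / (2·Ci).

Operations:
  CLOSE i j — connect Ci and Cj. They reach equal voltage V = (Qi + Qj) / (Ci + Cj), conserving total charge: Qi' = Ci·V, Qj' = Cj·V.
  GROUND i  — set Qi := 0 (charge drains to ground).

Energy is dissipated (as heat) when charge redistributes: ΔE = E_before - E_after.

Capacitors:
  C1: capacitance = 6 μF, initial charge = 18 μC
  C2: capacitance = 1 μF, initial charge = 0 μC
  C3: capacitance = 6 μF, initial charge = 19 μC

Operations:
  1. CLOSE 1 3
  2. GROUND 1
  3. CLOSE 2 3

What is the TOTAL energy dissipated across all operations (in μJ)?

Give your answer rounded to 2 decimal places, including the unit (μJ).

Initial: C1(6μF, Q=18μC, V=3.00V), C2(1μF, Q=0μC, V=0.00V), C3(6μF, Q=19μC, V=3.17V)
Op 1: CLOSE 1-3: Q_total=37.00, C_total=12.00, V=3.08; Q1=18.50, Q3=18.50; dissipated=0.042
Op 2: GROUND 1: Q1=0; energy lost=28.521
Op 3: CLOSE 2-3: Q_total=18.50, C_total=7.00, V=2.64; Q2=2.64, Q3=15.86; dissipated=4.074
Total dissipated: 32.637 μJ

Answer: 32.64 μJ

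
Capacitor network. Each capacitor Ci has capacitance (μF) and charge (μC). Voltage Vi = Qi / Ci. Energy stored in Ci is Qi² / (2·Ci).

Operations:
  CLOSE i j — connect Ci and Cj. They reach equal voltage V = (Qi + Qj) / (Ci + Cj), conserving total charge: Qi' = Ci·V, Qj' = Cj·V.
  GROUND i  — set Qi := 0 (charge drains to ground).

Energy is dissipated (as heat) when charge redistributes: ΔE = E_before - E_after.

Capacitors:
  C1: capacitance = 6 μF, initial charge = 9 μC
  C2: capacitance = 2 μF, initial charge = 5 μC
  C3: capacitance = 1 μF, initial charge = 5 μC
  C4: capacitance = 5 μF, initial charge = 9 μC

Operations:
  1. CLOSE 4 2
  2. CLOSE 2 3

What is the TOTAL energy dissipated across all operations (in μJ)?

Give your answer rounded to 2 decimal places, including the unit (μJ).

Initial: C1(6μF, Q=9μC, V=1.50V), C2(2μF, Q=5μC, V=2.50V), C3(1μF, Q=5μC, V=5.00V), C4(5μF, Q=9μC, V=1.80V)
Op 1: CLOSE 4-2: Q_total=14.00, C_total=7.00, V=2.00; Q4=10.00, Q2=4.00; dissipated=0.350
Op 2: CLOSE 2-3: Q_total=9.00, C_total=3.00, V=3.00; Q2=6.00, Q3=3.00; dissipated=3.000
Total dissipated: 3.350 μJ

Answer: 3.35 μJ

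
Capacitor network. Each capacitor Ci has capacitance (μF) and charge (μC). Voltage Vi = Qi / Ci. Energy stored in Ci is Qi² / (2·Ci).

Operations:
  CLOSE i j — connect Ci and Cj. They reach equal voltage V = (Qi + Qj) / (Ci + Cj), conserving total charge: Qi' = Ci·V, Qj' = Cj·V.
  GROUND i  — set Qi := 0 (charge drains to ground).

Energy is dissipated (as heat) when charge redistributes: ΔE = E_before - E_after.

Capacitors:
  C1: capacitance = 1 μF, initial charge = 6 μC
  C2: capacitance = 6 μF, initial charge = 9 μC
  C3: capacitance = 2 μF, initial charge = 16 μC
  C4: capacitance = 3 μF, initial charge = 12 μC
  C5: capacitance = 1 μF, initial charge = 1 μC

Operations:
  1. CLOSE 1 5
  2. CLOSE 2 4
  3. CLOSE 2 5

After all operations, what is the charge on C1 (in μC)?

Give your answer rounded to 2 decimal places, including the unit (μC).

Initial: C1(1μF, Q=6μC, V=6.00V), C2(6μF, Q=9μC, V=1.50V), C3(2μF, Q=16μC, V=8.00V), C4(3μF, Q=12μC, V=4.00V), C5(1μF, Q=1μC, V=1.00V)
Op 1: CLOSE 1-5: Q_total=7.00, C_total=2.00, V=3.50; Q1=3.50, Q5=3.50; dissipated=6.250
Op 2: CLOSE 2-4: Q_total=21.00, C_total=9.00, V=2.33; Q2=14.00, Q4=7.00; dissipated=6.250
Op 3: CLOSE 2-5: Q_total=17.50, C_total=7.00, V=2.50; Q2=15.00, Q5=2.50; dissipated=0.583
Final charges: Q1=3.50, Q2=15.00, Q3=16.00, Q4=7.00, Q5=2.50

Answer: 3.50 μC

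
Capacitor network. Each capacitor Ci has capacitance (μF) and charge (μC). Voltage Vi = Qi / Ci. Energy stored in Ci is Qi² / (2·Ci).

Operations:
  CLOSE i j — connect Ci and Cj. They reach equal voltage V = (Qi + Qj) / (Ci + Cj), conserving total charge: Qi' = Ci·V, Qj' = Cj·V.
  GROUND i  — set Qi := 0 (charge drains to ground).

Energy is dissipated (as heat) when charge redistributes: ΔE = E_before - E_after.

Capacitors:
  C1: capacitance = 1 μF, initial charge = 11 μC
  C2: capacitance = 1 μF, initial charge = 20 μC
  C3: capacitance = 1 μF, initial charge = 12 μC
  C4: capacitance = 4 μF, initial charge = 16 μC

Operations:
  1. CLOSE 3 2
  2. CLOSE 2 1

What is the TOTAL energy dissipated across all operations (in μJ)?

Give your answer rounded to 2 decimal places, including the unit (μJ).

Answer: 22.25 μJ

Derivation:
Initial: C1(1μF, Q=11μC, V=11.00V), C2(1μF, Q=20μC, V=20.00V), C3(1μF, Q=12μC, V=12.00V), C4(4μF, Q=16μC, V=4.00V)
Op 1: CLOSE 3-2: Q_total=32.00, C_total=2.00, V=16.00; Q3=16.00, Q2=16.00; dissipated=16.000
Op 2: CLOSE 2-1: Q_total=27.00, C_total=2.00, V=13.50; Q2=13.50, Q1=13.50; dissipated=6.250
Total dissipated: 22.250 μJ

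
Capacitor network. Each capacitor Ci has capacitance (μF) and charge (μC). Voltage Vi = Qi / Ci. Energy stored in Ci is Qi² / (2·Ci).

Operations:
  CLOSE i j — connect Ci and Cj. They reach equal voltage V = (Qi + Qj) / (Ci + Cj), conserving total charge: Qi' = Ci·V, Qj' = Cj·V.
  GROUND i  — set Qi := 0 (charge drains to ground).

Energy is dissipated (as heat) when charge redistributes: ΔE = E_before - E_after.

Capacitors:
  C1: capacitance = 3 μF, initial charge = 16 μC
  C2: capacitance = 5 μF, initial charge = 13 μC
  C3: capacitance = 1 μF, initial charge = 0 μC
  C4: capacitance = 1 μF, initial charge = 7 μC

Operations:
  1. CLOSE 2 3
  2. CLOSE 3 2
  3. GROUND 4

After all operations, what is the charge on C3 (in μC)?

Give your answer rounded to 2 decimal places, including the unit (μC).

Answer: 2.17 μC

Derivation:
Initial: C1(3μF, Q=16μC, V=5.33V), C2(5μF, Q=13μC, V=2.60V), C3(1μF, Q=0μC, V=0.00V), C4(1μF, Q=7μC, V=7.00V)
Op 1: CLOSE 2-3: Q_total=13.00, C_total=6.00, V=2.17; Q2=10.83, Q3=2.17; dissipated=2.817
Op 2: CLOSE 3-2: Q_total=13.00, C_total=6.00, V=2.17; Q3=2.17, Q2=10.83; dissipated=0.000
Op 3: GROUND 4: Q4=0; energy lost=24.500
Final charges: Q1=16.00, Q2=10.83, Q3=2.17, Q4=0.00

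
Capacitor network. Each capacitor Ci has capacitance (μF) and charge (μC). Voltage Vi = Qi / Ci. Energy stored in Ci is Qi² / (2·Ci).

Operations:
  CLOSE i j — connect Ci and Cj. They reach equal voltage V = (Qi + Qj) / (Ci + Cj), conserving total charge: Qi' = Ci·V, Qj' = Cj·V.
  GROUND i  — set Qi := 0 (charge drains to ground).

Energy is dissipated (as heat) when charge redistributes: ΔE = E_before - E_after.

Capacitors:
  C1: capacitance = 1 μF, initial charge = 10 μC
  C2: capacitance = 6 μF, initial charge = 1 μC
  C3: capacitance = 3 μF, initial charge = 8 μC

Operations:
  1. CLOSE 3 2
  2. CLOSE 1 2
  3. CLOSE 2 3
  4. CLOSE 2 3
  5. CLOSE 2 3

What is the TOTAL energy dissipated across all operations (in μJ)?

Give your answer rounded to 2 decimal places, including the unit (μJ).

Answer: 42.62 μJ

Derivation:
Initial: C1(1μF, Q=10μC, V=10.00V), C2(6μF, Q=1μC, V=0.17V), C3(3μF, Q=8μC, V=2.67V)
Op 1: CLOSE 3-2: Q_total=9.00, C_total=9.00, V=1.00; Q3=3.00, Q2=6.00; dissipated=6.250
Op 2: CLOSE 1-2: Q_total=16.00, C_total=7.00, V=2.29; Q1=2.29, Q2=13.71; dissipated=34.714
Op 3: CLOSE 2-3: Q_total=16.71, C_total=9.00, V=1.86; Q2=11.14, Q3=5.57; dissipated=1.653
Op 4: CLOSE 2-3: Q_total=16.71, C_total=9.00, V=1.86; Q2=11.14, Q3=5.57; dissipated=0.000
Op 5: CLOSE 2-3: Q_total=16.71, C_total=9.00, V=1.86; Q2=11.14, Q3=5.57; dissipated=0.000
Total dissipated: 42.617 μJ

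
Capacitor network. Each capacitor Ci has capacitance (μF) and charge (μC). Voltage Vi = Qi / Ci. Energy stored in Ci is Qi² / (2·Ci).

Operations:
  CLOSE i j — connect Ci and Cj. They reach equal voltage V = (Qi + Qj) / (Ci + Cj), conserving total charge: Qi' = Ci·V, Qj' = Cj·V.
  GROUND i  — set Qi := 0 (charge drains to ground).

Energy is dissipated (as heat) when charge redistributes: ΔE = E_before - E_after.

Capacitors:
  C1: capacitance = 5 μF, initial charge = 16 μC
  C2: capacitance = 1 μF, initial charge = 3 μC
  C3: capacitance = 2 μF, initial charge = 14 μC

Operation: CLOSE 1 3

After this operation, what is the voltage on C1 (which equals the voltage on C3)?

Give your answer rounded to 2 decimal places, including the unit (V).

Initial: C1(5μF, Q=16μC, V=3.20V), C2(1μF, Q=3μC, V=3.00V), C3(2μF, Q=14μC, V=7.00V)
Op 1: CLOSE 1-3: Q_total=30.00, C_total=7.00, V=4.29; Q1=21.43, Q3=8.57; dissipated=10.314

Answer: 4.29 V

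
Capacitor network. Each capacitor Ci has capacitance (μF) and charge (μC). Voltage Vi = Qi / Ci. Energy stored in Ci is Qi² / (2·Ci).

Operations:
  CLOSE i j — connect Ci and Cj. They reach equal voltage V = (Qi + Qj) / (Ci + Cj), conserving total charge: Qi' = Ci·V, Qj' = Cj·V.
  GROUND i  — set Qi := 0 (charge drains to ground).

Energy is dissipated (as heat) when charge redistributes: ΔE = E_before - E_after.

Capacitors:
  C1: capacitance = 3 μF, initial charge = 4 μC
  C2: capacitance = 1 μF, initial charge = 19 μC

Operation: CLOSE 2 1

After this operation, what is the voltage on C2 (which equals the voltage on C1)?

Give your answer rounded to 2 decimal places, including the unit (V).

Answer: 5.75 V

Derivation:
Initial: C1(3μF, Q=4μC, V=1.33V), C2(1μF, Q=19μC, V=19.00V)
Op 1: CLOSE 2-1: Q_total=23.00, C_total=4.00, V=5.75; Q2=5.75, Q1=17.25; dissipated=117.042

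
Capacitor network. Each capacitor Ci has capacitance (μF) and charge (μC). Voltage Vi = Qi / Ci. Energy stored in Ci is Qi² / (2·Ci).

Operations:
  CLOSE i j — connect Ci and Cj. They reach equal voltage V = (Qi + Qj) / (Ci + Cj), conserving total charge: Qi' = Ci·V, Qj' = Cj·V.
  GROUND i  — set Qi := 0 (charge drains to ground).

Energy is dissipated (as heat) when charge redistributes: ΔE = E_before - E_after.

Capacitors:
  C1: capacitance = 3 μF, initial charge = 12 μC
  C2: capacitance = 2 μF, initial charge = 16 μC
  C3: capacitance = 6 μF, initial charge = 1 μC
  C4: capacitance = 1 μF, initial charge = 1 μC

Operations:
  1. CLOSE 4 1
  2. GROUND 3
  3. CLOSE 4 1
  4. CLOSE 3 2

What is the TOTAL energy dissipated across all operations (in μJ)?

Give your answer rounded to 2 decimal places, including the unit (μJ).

Initial: C1(3μF, Q=12μC, V=4.00V), C2(2μF, Q=16μC, V=8.00V), C3(6μF, Q=1μC, V=0.17V), C4(1μF, Q=1μC, V=1.00V)
Op 1: CLOSE 4-1: Q_total=13.00, C_total=4.00, V=3.25; Q4=3.25, Q1=9.75; dissipated=3.375
Op 2: GROUND 3: Q3=0; energy lost=0.083
Op 3: CLOSE 4-1: Q_total=13.00, C_total=4.00, V=3.25; Q4=3.25, Q1=9.75; dissipated=0.000
Op 4: CLOSE 3-2: Q_total=16.00, C_total=8.00, V=2.00; Q3=12.00, Q2=4.00; dissipated=48.000
Total dissipated: 51.458 μJ

Answer: 51.46 μJ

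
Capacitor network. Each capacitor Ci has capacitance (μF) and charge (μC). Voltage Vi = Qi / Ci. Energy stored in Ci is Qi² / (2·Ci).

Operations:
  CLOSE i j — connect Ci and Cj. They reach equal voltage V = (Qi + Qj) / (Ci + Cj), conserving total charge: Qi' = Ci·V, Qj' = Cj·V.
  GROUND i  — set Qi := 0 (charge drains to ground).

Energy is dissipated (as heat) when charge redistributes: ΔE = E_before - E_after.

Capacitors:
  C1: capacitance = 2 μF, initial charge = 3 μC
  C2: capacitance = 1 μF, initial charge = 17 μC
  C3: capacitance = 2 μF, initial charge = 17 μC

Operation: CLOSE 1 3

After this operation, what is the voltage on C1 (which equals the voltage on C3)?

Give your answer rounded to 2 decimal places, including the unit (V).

Initial: C1(2μF, Q=3μC, V=1.50V), C2(1μF, Q=17μC, V=17.00V), C3(2μF, Q=17μC, V=8.50V)
Op 1: CLOSE 1-3: Q_total=20.00, C_total=4.00, V=5.00; Q1=10.00, Q3=10.00; dissipated=24.500

Answer: 5.00 V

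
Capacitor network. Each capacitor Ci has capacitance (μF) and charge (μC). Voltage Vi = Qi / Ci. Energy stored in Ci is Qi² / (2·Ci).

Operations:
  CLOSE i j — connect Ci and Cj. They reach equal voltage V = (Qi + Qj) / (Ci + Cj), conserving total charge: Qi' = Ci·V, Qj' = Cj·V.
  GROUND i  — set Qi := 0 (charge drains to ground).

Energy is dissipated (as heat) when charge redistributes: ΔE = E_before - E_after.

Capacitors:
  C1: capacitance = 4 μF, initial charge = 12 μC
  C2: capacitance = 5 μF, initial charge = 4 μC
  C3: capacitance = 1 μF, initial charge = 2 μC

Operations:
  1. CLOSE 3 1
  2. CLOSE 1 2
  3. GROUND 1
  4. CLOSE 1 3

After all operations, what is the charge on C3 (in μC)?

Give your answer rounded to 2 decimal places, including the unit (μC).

Initial: C1(4μF, Q=12μC, V=3.00V), C2(5μF, Q=4μC, V=0.80V), C3(1μF, Q=2μC, V=2.00V)
Op 1: CLOSE 3-1: Q_total=14.00, C_total=5.00, V=2.80; Q3=2.80, Q1=11.20; dissipated=0.400
Op 2: CLOSE 1-2: Q_total=15.20, C_total=9.00, V=1.69; Q1=6.76, Q2=8.44; dissipated=4.444
Op 3: GROUND 1: Q1=0; energy lost=5.705
Op 4: CLOSE 1-3: Q_total=2.80, C_total=5.00, V=0.56; Q1=2.24, Q3=0.56; dissipated=3.136
Final charges: Q1=2.24, Q2=8.44, Q3=0.56

Answer: 0.56 μC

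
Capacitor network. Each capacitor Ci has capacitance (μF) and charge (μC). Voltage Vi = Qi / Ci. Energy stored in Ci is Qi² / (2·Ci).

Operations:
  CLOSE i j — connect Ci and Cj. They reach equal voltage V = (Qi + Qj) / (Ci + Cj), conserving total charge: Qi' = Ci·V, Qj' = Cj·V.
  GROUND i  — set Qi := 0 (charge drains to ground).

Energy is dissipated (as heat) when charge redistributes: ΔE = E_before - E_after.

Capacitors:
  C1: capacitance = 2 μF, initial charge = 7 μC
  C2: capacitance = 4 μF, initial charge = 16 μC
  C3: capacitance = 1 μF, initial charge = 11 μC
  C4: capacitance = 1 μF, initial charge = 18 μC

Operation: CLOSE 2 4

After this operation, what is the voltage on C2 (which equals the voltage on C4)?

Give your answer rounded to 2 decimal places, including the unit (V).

Initial: C1(2μF, Q=7μC, V=3.50V), C2(4μF, Q=16μC, V=4.00V), C3(1μF, Q=11μC, V=11.00V), C4(1μF, Q=18μC, V=18.00V)
Op 1: CLOSE 2-4: Q_total=34.00, C_total=5.00, V=6.80; Q2=27.20, Q4=6.80; dissipated=78.400

Answer: 6.80 V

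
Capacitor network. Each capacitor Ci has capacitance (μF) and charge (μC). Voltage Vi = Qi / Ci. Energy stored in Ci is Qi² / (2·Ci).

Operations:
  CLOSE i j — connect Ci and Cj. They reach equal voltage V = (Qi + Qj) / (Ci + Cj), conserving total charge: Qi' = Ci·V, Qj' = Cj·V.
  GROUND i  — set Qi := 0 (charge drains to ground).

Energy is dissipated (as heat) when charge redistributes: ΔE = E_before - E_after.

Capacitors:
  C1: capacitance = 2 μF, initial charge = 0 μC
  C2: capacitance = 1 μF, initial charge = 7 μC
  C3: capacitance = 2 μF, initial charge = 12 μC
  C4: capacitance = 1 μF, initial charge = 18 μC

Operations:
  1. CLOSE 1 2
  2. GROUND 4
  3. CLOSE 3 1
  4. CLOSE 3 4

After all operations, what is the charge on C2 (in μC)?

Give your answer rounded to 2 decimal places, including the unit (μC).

Initial: C1(2μF, Q=0μC, V=0.00V), C2(1μF, Q=7μC, V=7.00V), C3(2μF, Q=12μC, V=6.00V), C4(1μF, Q=18μC, V=18.00V)
Op 1: CLOSE 1-2: Q_total=7.00, C_total=3.00, V=2.33; Q1=4.67, Q2=2.33; dissipated=16.333
Op 2: GROUND 4: Q4=0; energy lost=162.000
Op 3: CLOSE 3-1: Q_total=16.67, C_total=4.00, V=4.17; Q3=8.33, Q1=8.33; dissipated=6.722
Op 4: CLOSE 3-4: Q_total=8.33, C_total=3.00, V=2.78; Q3=5.56, Q4=2.78; dissipated=5.787
Final charges: Q1=8.33, Q2=2.33, Q3=5.56, Q4=2.78

Answer: 2.33 μC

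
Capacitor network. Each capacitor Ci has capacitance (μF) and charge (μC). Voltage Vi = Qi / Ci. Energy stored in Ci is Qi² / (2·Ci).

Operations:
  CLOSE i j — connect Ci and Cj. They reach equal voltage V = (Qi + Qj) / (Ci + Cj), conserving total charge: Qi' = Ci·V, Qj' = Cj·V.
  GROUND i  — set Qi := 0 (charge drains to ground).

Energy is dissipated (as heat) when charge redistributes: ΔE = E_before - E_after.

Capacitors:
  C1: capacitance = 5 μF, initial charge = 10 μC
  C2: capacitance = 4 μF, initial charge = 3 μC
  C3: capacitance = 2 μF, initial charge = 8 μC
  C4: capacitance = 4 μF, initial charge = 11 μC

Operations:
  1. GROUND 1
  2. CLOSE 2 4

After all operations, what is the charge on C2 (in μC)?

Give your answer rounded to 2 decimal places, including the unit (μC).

Initial: C1(5μF, Q=10μC, V=2.00V), C2(4μF, Q=3μC, V=0.75V), C3(2μF, Q=8μC, V=4.00V), C4(4μF, Q=11μC, V=2.75V)
Op 1: GROUND 1: Q1=0; energy lost=10.000
Op 2: CLOSE 2-4: Q_total=14.00, C_total=8.00, V=1.75; Q2=7.00, Q4=7.00; dissipated=4.000
Final charges: Q1=0.00, Q2=7.00, Q3=8.00, Q4=7.00

Answer: 7.00 μC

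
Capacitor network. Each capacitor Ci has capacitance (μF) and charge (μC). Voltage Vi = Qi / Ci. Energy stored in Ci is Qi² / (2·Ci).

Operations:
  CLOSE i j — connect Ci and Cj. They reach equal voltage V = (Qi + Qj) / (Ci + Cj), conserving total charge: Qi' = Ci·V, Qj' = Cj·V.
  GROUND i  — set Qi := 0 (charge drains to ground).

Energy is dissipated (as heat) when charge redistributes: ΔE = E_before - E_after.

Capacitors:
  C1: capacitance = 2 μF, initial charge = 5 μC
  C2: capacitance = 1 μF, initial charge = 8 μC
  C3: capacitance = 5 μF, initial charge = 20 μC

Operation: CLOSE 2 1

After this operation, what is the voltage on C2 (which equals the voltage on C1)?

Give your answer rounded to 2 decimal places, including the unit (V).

Answer: 4.33 V

Derivation:
Initial: C1(2μF, Q=5μC, V=2.50V), C2(1μF, Q=8μC, V=8.00V), C3(5μF, Q=20μC, V=4.00V)
Op 1: CLOSE 2-1: Q_total=13.00, C_total=3.00, V=4.33; Q2=4.33, Q1=8.67; dissipated=10.083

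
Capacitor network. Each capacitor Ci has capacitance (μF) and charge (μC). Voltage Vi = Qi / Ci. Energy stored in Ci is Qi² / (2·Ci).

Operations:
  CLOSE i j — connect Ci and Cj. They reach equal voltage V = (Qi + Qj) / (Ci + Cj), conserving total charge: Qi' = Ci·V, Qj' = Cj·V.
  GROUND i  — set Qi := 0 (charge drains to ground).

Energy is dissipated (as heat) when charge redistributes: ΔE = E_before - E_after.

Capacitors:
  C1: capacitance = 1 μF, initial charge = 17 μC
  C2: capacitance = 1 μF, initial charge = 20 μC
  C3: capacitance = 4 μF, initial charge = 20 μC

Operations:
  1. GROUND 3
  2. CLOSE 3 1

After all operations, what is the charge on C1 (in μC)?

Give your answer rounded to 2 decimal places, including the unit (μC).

Answer: 3.40 μC

Derivation:
Initial: C1(1μF, Q=17μC, V=17.00V), C2(1μF, Q=20μC, V=20.00V), C3(4μF, Q=20μC, V=5.00V)
Op 1: GROUND 3: Q3=0; energy lost=50.000
Op 2: CLOSE 3-1: Q_total=17.00, C_total=5.00, V=3.40; Q3=13.60, Q1=3.40; dissipated=115.600
Final charges: Q1=3.40, Q2=20.00, Q3=13.60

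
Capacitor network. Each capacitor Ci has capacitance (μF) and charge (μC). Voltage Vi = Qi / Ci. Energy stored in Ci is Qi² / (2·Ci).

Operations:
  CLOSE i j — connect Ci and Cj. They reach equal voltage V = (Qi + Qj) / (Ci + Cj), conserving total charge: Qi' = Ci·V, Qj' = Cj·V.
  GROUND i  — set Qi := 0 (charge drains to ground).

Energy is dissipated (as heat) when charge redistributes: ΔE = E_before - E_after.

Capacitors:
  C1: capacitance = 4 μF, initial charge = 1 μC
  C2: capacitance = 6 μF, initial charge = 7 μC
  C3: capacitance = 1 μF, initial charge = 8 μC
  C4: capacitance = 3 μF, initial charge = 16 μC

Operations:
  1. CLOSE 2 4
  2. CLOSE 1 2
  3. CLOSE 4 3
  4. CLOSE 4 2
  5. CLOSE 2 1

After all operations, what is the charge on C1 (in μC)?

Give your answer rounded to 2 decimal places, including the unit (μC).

Answer: 8.36 μC

Derivation:
Initial: C1(4μF, Q=1μC, V=0.25V), C2(6μF, Q=7μC, V=1.17V), C3(1μF, Q=8μC, V=8.00V), C4(3μF, Q=16μC, V=5.33V)
Op 1: CLOSE 2-4: Q_total=23.00, C_total=9.00, V=2.56; Q2=15.33, Q4=7.67; dissipated=17.361
Op 2: CLOSE 1-2: Q_total=16.33, C_total=10.00, V=1.63; Q1=6.53, Q2=9.80; dissipated=6.379
Op 3: CLOSE 4-3: Q_total=15.67, C_total=4.00, V=3.92; Q4=11.75, Q3=3.92; dissipated=11.116
Op 4: CLOSE 4-2: Q_total=21.55, C_total=9.00, V=2.39; Q4=7.18, Q2=14.37; dissipated=5.214
Op 5: CLOSE 2-1: Q_total=20.90, C_total=10.00, V=2.09; Q2=12.54, Q1=8.36; dissipated=0.695
Final charges: Q1=8.36, Q2=12.54, Q3=3.92, Q4=7.18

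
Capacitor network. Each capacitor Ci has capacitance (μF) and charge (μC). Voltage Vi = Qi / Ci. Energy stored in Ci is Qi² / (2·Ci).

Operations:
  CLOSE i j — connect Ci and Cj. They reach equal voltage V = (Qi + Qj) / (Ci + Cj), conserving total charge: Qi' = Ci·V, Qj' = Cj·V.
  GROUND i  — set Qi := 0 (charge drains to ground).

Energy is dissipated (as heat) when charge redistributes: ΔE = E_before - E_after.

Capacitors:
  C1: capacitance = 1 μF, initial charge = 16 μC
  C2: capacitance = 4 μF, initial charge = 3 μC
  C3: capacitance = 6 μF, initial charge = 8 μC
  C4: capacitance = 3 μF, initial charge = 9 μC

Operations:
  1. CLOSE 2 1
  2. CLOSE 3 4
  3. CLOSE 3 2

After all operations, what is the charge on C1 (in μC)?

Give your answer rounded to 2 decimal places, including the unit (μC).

Answer: 3.80 μC

Derivation:
Initial: C1(1μF, Q=16μC, V=16.00V), C2(4μF, Q=3μC, V=0.75V), C3(6μF, Q=8μC, V=1.33V), C4(3μF, Q=9μC, V=3.00V)
Op 1: CLOSE 2-1: Q_total=19.00, C_total=5.00, V=3.80; Q2=15.20, Q1=3.80; dissipated=93.025
Op 2: CLOSE 3-4: Q_total=17.00, C_total=9.00, V=1.89; Q3=11.33, Q4=5.67; dissipated=2.778
Op 3: CLOSE 3-2: Q_total=26.53, C_total=10.00, V=2.65; Q3=15.92, Q2=10.61; dissipated=4.383
Final charges: Q1=3.80, Q2=10.61, Q3=15.92, Q4=5.67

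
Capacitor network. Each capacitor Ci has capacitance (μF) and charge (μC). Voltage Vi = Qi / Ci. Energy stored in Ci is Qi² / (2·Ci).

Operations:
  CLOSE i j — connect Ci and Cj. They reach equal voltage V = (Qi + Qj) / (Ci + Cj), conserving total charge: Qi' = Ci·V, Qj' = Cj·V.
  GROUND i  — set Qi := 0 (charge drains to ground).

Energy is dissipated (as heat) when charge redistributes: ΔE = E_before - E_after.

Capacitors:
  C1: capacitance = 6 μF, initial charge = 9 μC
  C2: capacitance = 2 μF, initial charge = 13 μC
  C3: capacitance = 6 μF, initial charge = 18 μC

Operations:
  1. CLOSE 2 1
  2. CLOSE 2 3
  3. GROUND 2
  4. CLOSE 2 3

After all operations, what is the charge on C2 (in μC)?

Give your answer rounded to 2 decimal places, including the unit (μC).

Answer: 4.41 μC

Derivation:
Initial: C1(6μF, Q=9μC, V=1.50V), C2(2μF, Q=13μC, V=6.50V), C3(6μF, Q=18μC, V=3.00V)
Op 1: CLOSE 2-1: Q_total=22.00, C_total=8.00, V=2.75; Q2=5.50, Q1=16.50; dissipated=18.750
Op 2: CLOSE 2-3: Q_total=23.50, C_total=8.00, V=2.94; Q2=5.88, Q3=17.62; dissipated=0.047
Op 3: GROUND 2: Q2=0; energy lost=8.629
Op 4: CLOSE 2-3: Q_total=17.62, C_total=8.00, V=2.20; Q2=4.41, Q3=13.22; dissipated=6.472
Final charges: Q1=16.50, Q2=4.41, Q3=13.22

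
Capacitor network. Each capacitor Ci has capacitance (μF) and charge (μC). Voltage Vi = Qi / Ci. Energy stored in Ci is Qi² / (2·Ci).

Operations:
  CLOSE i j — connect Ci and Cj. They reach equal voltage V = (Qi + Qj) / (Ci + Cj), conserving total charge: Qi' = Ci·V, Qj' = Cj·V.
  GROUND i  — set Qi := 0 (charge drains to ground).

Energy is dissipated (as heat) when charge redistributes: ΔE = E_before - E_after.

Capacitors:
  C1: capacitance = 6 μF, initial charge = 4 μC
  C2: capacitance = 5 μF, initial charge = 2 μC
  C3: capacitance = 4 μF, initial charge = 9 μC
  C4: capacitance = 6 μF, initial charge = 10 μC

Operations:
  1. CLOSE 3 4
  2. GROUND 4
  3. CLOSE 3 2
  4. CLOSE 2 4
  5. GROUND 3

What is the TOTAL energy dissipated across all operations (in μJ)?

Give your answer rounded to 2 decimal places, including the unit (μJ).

Initial: C1(6μF, Q=4μC, V=0.67V), C2(5μF, Q=2μC, V=0.40V), C3(4μF, Q=9μC, V=2.25V), C4(6μF, Q=10μC, V=1.67V)
Op 1: CLOSE 3-4: Q_total=19.00, C_total=10.00, V=1.90; Q3=7.60, Q4=11.40; dissipated=0.408
Op 2: GROUND 4: Q4=0; energy lost=10.830
Op 3: CLOSE 3-2: Q_total=9.60, C_total=9.00, V=1.07; Q3=4.27, Q2=5.33; dissipated=2.500
Op 4: CLOSE 2-4: Q_total=5.33, C_total=11.00, V=0.48; Q2=2.42, Q4=2.91; dissipated=1.552
Op 5: GROUND 3: Q3=0; energy lost=2.276
Total dissipated: 17.565 μJ

Answer: 17.57 μJ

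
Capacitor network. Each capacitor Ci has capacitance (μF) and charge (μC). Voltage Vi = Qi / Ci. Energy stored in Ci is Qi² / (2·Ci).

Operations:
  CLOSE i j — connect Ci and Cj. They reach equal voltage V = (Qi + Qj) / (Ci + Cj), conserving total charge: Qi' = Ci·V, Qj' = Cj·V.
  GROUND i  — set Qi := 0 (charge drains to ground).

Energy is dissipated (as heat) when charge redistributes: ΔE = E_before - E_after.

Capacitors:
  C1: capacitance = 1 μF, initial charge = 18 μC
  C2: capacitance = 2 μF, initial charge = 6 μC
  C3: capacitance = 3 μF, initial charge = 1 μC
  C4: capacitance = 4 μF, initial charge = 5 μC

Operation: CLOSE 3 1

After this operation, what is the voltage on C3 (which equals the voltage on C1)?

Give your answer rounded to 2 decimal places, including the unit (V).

Initial: C1(1μF, Q=18μC, V=18.00V), C2(2μF, Q=6μC, V=3.00V), C3(3μF, Q=1μC, V=0.33V), C4(4μF, Q=5μC, V=1.25V)
Op 1: CLOSE 3-1: Q_total=19.00, C_total=4.00, V=4.75; Q3=14.25, Q1=4.75; dissipated=117.042

Answer: 4.75 V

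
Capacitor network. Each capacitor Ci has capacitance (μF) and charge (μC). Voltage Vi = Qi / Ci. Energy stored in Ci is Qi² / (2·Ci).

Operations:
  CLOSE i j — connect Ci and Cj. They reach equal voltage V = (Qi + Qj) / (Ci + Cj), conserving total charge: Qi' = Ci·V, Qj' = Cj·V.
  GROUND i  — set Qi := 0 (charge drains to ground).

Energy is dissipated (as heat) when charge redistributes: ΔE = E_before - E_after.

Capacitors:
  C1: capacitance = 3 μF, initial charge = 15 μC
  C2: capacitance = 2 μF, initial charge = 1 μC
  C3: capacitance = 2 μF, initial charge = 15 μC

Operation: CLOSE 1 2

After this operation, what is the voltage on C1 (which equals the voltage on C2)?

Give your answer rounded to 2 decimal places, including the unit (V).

Initial: C1(3μF, Q=15μC, V=5.00V), C2(2μF, Q=1μC, V=0.50V), C3(2μF, Q=15μC, V=7.50V)
Op 1: CLOSE 1-2: Q_total=16.00, C_total=5.00, V=3.20; Q1=9.60, Q2=6.40; dissipated=12.150

Answer: 3.20 V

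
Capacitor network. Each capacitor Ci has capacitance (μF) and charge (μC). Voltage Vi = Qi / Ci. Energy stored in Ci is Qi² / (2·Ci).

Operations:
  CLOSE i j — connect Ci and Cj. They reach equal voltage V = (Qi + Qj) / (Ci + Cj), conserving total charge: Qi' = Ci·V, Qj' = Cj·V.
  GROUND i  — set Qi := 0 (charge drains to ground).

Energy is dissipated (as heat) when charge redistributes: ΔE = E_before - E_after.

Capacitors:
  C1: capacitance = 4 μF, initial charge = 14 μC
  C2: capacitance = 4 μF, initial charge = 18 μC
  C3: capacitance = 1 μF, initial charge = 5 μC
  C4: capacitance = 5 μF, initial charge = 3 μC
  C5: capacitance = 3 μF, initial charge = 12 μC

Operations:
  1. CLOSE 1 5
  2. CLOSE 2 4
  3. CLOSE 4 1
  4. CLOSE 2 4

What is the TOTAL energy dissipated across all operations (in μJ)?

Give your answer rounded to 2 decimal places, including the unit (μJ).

Initial: C1(4μF, Q=14μC, V=3.50V), C2(4μF, Q=18μC, V=4.50V), C3(1μF, Q=5μC, V=5.00V), C4(5μF, Q=3μC, V=0.60V), C5(3μF, Q=12μC, V=4.00V)
Op 1: CLOSE 1-5: Q_total=26.00, C_total=7.00, V=3.71; Q1=14.86, Q5=11.14; dissipated=0.214
Op 2: CLOSE 2-4: Q_total=21.00, C_total=9.00, V=2.33; Q2=9.33, Q4=11.67; dissipated=16.900
Op 3: CLOSE 4-1: Q_total=26.52, C_total=9.00, V=2.95; Q4=14.74, Q1=11.79; dissipated=2.119
Op 4: CLOSE 2-4: Q_total=24.07, C_total=9.00, V=2.67; Q2=10.70, Q4=13.37; dissipated=0.419
Total dissipated: 19.652 μJ

Answer: 19.65 μJ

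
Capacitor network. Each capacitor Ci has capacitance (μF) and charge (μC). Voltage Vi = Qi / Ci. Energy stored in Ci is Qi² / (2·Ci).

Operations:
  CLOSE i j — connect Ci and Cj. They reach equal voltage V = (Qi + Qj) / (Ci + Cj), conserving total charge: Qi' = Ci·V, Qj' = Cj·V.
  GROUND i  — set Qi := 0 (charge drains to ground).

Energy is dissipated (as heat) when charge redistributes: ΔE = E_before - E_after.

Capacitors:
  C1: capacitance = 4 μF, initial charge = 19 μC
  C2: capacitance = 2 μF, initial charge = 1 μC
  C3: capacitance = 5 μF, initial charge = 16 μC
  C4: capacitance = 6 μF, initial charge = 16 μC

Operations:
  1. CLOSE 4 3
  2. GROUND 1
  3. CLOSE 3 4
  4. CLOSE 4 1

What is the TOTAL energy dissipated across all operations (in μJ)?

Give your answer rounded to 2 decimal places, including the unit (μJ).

Answer: 55.67 μJ

Derivation:
Initial: C1(4μF, Q=19μC, V=4.75V), C2(2μF, Q=1μC, V=0.50V), C3(5μF, Q=16μC, V=3.20V), C4(6μF, Q=16μC, V=2.67V)
Op 1: CLOSE 4-3: Q_total=32.00, C_total=11.00, V=2.91; Q4=17.45, Q3=14.55; dissipated=0.388
Op 2: GROUND 1: Q1=0; energy lost=45.125
Op 3: CLOSE 3-4: Q_total=32.00, C_total=11.00, V=2.91; Q3=14.55, Q4=17.45; dissipated=0.000
Op 4: CLOSE 4-1: Q_total=17.45, C_total=10.00, V=1.75; Q4=10.47, Q1=6.98; dissipated=10.155
Total dissipated: 55.668 μJ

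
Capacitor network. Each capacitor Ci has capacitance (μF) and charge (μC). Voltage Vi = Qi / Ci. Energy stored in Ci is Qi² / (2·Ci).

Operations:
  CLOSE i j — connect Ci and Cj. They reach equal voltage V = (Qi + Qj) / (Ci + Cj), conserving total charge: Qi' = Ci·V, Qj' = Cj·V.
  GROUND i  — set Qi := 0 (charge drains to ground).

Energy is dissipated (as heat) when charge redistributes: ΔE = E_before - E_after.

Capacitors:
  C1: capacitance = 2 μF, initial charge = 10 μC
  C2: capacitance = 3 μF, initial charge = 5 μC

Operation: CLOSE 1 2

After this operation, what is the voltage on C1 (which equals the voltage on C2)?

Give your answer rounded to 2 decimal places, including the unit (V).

Answer: 3.00 V

Derivation:
Initial: C1(2μF, Q=10μC, V=5.00V), C2(3μF, Q=5μC, V=1.67V)
Op 1: CLOSE 1-2: Q_total=15.00, C_total=5.00, V=3.00; Q1=6.00, Q2=9.00; dissipated=6.667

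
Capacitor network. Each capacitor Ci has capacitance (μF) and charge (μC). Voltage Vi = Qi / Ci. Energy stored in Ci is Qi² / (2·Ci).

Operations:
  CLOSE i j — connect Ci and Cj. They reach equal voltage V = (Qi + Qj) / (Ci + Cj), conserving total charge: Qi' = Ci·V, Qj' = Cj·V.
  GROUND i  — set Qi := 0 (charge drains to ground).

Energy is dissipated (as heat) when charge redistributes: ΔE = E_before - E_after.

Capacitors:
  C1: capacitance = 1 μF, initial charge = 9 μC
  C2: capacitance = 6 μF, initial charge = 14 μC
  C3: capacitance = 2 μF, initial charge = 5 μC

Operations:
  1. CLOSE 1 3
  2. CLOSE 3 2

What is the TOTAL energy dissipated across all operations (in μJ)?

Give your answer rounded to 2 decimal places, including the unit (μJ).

Initial: C1(1μF, Q=9μC, V=9.00V), C2(6μF, Q=14μC, V=2.33V), C3(2μF, Q=5μC, V=2.50V)
Op 1: CLOSE 1-3: Q_total=14.00, C_total=3.00, V=4.67; Q1=4.67, Q3=9.33; dissipated=14.083
Op 2: CLOSE 3-2: Q_total=23.33, C_total=8.00, V=2.92; Q3=5.83, Q2=17.50; dissipated=4.083
Total dissipated: 18.167 μJ

Answer: 18.17 μJ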